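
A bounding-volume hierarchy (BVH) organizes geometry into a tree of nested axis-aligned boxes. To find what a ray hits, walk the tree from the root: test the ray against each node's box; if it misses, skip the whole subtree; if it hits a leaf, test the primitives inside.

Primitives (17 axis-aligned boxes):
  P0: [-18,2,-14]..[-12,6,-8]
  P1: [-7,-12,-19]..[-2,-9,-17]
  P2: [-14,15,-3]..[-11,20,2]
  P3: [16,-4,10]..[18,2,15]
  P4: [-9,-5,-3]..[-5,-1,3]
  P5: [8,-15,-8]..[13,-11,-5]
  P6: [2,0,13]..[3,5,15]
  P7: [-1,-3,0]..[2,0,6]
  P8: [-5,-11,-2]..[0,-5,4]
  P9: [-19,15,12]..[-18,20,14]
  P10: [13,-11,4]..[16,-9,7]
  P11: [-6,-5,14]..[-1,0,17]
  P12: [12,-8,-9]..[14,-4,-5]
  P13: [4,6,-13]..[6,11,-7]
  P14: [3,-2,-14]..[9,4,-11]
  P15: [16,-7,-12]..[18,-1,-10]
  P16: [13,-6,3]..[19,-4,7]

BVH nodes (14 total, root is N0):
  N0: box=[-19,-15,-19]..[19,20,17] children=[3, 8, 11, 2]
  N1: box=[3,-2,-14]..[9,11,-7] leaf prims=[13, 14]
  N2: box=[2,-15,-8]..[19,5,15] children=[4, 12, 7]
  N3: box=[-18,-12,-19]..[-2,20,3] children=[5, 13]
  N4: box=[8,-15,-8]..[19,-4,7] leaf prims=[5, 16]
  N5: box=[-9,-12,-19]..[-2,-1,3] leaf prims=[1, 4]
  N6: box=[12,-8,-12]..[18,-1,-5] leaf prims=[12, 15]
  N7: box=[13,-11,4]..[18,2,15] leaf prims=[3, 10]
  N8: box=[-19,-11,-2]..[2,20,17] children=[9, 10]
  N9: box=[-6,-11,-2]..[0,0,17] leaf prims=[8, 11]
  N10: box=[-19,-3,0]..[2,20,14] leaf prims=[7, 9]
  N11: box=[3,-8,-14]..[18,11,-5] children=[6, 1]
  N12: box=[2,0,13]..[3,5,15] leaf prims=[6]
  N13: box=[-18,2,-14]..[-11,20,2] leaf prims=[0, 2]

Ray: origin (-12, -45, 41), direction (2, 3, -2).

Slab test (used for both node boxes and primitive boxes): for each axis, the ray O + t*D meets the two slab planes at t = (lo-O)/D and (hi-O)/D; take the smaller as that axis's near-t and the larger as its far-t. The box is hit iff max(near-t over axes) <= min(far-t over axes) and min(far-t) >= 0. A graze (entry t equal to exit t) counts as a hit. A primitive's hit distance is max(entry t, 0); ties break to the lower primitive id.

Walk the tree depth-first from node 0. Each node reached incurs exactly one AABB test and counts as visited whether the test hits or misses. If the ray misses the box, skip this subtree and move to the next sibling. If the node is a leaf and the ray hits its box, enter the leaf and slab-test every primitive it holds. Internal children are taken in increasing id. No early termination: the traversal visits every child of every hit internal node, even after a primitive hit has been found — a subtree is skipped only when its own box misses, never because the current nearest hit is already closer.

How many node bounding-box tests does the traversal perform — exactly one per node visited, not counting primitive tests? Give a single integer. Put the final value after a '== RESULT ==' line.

Trace the traversal:
N0 x:[-7/2,31/2] y:[10,65/3] z:[12,30] -> hit [12,31/2], descend [2, 3, 8, 11]
  N2 x:[7,31/2] y:[10,50/3] z:[13,49/2] -> hit [13,31/2], descend [4, 7, 12]
    N4 x:[10,31/2] y:[10,41/3] z:[17,49/2] -> miss, prune
    N7 x:[25/2,15] y:[34/3,47/3] z:[13,37/2] -> hit [13,15] leaf, test {P3@t=14, P10(miss)}
    N12 x:[7,15/2] y:[15,50/3] z:[13,14] -> miss, prune
  N3 x:[-3,5] y:[11,65/3] z:[19,30] -> miss, prune
  N8 x:[-7/2,7] y:[34/3,65/3] z:[12,43/2] -> miss, prune
  N11 x:[15/2,15] y:[37/3,56/3] z:[23,55/2] -> miss, prune

order=[0, 2, 4, 7, 12, 3, 8, 11]  |boxes|=8  |leaves|=1  hit=P3

== RESULT ==
8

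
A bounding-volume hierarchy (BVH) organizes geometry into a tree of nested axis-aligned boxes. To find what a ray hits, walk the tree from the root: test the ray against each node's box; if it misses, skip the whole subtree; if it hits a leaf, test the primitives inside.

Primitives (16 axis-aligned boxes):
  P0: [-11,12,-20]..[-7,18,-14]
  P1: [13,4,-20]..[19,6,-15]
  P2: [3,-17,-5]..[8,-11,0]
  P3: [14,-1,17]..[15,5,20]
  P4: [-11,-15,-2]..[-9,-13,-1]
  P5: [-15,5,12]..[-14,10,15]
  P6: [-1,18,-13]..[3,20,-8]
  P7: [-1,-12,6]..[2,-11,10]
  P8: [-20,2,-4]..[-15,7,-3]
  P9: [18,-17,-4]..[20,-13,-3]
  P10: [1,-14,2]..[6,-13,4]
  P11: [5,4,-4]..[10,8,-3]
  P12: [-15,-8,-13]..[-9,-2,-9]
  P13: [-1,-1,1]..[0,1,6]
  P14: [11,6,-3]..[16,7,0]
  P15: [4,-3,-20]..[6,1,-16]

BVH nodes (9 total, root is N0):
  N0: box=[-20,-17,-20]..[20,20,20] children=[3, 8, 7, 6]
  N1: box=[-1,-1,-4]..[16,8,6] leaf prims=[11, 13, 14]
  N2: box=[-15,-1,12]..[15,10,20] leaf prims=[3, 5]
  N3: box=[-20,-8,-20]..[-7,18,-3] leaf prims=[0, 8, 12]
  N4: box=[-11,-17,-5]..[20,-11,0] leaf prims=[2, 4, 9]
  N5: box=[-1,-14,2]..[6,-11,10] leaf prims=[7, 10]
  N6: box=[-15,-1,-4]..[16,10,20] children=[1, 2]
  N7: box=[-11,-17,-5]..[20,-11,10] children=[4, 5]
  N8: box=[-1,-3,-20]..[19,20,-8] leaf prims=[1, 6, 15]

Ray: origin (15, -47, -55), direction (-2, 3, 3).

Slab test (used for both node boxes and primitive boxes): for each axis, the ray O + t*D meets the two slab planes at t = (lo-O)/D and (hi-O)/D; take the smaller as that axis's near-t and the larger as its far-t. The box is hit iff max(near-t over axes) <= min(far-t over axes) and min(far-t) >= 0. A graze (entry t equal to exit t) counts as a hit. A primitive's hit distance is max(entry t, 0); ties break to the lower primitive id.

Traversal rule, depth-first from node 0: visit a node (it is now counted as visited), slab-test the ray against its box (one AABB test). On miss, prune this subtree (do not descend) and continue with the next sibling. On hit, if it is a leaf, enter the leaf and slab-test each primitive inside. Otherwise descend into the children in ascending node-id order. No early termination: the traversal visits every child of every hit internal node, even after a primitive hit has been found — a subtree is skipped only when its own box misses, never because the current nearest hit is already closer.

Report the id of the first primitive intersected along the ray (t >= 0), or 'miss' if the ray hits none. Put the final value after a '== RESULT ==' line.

Traverse from the root:
N0 x:[-5/2,35/2] y:[10,67/3] z:[35/3,25] -> hit [35/3,35/2], descend [3, 6, 7, 8]
  N3 x:[11,35/2] y:[13,65/3] z:[35/3,52/3] -> hit [13,52/3] leaf, test {P0(miss), P8@t=17, P12@t=14}
  N6 x:[-1/2,15] y:[46/3,19] z:[17,25] -> miss, prune
  N7 x:[-5/2,13] y:[10,12] z:[50/3,65/3] -> miss, prune
  N8 x:[-2,8] y:[44/3,67/3] z:[35/3,47/3] -> miss, prune

5 AABB tests over nodes [0, 3, 6, 7, 8]; 1 leaf entered; closest P12.

== RESULT ==
12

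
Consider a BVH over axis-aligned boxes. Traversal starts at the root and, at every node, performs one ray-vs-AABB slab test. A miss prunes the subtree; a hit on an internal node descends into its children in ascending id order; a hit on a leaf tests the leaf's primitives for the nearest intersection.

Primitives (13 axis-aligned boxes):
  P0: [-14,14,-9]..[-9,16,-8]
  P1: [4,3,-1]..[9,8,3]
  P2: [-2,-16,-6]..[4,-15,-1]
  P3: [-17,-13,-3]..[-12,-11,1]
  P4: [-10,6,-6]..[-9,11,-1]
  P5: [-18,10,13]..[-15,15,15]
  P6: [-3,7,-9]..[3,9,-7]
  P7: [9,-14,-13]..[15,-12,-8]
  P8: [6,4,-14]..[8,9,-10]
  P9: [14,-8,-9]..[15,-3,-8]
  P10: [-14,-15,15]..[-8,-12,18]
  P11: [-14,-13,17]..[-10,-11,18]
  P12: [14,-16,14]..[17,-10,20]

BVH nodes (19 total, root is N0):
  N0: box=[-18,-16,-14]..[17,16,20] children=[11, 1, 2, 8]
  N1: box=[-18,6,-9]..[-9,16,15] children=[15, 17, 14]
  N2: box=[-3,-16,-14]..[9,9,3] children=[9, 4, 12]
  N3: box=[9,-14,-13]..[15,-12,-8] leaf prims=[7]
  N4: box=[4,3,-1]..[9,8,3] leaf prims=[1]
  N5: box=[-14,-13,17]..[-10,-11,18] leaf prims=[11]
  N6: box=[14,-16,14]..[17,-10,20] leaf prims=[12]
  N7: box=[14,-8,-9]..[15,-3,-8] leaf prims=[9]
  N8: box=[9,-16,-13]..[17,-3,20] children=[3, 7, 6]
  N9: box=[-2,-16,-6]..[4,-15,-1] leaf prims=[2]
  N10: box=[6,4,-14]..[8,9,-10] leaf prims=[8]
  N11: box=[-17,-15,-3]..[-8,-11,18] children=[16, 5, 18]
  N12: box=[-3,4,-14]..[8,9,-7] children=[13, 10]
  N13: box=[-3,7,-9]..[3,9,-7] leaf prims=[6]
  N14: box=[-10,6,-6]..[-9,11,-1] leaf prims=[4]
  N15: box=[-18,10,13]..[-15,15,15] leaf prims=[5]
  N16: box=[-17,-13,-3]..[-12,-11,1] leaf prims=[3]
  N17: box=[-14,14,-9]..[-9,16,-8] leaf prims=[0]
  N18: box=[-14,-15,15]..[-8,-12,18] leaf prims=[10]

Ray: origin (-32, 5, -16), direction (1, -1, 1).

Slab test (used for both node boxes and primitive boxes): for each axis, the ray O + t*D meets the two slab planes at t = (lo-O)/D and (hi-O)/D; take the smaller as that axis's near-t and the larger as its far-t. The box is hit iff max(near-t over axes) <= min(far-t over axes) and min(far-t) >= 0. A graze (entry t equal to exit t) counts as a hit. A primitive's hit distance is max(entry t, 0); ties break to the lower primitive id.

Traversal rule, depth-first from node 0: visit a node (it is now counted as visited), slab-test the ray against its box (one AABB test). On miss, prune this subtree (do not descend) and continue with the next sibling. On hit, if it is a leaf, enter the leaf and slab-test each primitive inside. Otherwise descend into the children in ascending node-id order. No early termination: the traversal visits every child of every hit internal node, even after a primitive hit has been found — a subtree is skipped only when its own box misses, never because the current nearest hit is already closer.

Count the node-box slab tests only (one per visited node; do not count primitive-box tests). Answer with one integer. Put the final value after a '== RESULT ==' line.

Traverse from the root:
N0 x:[14,49] y:[-11,21] z:[2,36] -> hit [14,21], descend [1, 2, 8, 11]
  N1 x:[14,23] y:[-11,-1] z:[7,31] -> miss, prune
  N2 x:[29,41] y:[-4,21] z:[2,19] -> miss, prune
  N8 x:[41,49] y:[8,21] z:[3,36] -> miss, prune
  N11 x:[15,24] y:[16,20] z:[13,34] -> hit [16,20], descend [5, 16, 18]
    N5 x:[18,22] y:[16,18] z:[33,34] -> miss, prune
    N16 x:[15,20] y:[16,18] z:[13,17] -> hit [16,17] leaf, test {P3@t=16}
    N18 x:[18,24] y:[17,20] z:[31,34] -> miss, prune

Visited [0, 1, 2, 8, 11, 5, 16, 18]. Tests: 8 box, 1 leaf. Nearest: P3.

== RESULT ==
8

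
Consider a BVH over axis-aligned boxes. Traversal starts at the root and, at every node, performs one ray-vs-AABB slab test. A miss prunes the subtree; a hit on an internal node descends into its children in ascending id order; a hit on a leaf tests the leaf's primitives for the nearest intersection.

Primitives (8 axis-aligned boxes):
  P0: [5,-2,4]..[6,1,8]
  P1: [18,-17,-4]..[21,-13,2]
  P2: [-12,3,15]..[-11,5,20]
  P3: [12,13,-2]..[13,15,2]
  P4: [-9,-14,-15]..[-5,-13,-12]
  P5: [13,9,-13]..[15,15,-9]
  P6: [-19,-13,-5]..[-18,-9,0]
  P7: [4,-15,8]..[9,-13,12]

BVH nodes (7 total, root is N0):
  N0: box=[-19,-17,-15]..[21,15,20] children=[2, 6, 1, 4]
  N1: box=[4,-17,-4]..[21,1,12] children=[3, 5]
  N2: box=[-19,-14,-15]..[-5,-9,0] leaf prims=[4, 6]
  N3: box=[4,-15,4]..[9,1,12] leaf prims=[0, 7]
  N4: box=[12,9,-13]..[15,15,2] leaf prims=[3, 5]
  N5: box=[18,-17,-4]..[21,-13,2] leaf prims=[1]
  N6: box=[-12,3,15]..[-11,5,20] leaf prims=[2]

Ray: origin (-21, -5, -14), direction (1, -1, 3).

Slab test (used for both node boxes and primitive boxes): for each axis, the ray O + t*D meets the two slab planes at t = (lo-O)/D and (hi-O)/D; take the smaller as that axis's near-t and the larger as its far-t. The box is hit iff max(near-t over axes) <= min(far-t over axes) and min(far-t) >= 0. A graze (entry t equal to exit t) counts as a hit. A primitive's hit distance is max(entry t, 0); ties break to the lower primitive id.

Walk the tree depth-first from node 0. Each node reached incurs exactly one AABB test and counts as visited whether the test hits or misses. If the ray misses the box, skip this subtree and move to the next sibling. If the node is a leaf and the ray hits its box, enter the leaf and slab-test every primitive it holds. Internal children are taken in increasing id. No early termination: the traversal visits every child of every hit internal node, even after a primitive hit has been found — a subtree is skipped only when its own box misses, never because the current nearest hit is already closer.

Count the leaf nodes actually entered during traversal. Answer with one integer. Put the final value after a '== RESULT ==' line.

Traverse from the root:
N0 x:[2,42] y:[-20,12] z:[-1/3,34/3] -> hit [2,34/3], descend [1, 2, 4, 6]
  N1 x:[25,42] y:[-6,12] z:[10/3,26/3] -> miss, prune
  N2 x:[2,16] y:[4,9] z:[-1/3,14/3] -> hit [4,14/3] leaf, test {P4(miss), P6(miss)}
  N4 x:[33,36] y:[-20,-14] z:[1/3,16/3] -> miss, prune
  N6 x:[9,10] y:[-10,-8] z:[29/3,34/3] -> miss, prune

Visited [0, 1, 2, 4, 6]. Tests: 5 box, 1 leaf. Nearest: miss.

== RESULT ==
1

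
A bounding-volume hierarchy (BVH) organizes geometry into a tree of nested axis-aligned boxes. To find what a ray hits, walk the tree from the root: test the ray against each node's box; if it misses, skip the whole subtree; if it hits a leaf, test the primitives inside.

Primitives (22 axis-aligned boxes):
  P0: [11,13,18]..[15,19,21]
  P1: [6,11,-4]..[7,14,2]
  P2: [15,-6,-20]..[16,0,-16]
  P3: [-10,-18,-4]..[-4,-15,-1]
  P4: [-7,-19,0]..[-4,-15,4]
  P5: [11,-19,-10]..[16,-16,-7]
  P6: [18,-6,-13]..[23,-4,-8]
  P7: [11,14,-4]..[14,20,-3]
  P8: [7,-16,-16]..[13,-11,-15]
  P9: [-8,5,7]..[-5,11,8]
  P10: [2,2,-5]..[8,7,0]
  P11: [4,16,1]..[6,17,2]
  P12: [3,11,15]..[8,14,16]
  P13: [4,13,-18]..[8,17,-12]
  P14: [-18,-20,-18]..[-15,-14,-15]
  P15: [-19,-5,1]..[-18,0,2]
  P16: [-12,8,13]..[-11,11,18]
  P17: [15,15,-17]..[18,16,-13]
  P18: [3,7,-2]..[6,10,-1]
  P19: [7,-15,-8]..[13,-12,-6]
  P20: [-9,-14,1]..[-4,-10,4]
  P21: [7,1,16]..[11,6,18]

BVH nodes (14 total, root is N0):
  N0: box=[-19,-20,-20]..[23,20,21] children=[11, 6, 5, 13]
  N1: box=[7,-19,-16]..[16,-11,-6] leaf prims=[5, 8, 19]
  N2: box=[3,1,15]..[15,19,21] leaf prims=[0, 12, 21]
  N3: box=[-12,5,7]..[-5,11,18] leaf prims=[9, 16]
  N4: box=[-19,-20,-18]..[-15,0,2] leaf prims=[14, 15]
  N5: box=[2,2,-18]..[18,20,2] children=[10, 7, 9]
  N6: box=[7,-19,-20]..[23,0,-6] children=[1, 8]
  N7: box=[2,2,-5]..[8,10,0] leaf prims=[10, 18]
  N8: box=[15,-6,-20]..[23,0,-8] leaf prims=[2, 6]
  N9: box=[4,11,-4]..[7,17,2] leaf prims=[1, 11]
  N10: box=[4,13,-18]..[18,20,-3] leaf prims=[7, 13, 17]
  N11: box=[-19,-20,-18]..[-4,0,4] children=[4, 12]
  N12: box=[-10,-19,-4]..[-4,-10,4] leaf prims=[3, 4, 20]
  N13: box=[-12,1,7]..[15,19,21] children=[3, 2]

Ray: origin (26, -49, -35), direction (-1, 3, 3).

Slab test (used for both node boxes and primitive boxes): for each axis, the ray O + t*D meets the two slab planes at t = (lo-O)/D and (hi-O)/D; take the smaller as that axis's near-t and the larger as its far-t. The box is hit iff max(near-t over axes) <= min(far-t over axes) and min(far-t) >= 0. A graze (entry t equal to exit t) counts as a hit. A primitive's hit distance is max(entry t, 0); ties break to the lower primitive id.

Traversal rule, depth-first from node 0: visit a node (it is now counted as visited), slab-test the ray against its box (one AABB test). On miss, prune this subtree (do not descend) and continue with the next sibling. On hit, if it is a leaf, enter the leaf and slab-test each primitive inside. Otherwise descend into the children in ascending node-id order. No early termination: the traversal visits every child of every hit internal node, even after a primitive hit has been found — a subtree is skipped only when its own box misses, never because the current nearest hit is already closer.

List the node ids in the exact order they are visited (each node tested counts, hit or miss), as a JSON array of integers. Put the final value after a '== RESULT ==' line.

Traverse from the root:
N0 x:[3,45] y:[29/3,23] z:[5,56/3] -> hit [29/3,56/3], descend [5, 6, 11, 13]
  N5 x:[8,24] y:[17,23] z:[17/3,37/3] -> miss, prune
  N6 x:[3,19] y:[10,49/3] z:[5,29/3] -> miss, prune
  N11 x:[30,45] y:[29/3,49/3] z:[17/3,13] -> miss, prune
  N13 x:[11,38] y:[50/3,68/3] z:[14,56/3] -> hit [50/3,56/3], descend [2, 3]
    N2 x:[11,23] y:[50/3,68/3] z:[50/3,56/3] -> hit [50/3,56/3] leaf, test {P0(miss), P12(miss), P21@t=17}
    N3 x:[31,38] y:[18,20] z:[14,53/3] -> miss, prune

Summary -> nodes [0, 5, 6, 11, 13, 2, 3]; box-tests=7; leaf-entries=1; first=P21

== RESULT ==
[0, 5, 6, 11, 13, 2, 3]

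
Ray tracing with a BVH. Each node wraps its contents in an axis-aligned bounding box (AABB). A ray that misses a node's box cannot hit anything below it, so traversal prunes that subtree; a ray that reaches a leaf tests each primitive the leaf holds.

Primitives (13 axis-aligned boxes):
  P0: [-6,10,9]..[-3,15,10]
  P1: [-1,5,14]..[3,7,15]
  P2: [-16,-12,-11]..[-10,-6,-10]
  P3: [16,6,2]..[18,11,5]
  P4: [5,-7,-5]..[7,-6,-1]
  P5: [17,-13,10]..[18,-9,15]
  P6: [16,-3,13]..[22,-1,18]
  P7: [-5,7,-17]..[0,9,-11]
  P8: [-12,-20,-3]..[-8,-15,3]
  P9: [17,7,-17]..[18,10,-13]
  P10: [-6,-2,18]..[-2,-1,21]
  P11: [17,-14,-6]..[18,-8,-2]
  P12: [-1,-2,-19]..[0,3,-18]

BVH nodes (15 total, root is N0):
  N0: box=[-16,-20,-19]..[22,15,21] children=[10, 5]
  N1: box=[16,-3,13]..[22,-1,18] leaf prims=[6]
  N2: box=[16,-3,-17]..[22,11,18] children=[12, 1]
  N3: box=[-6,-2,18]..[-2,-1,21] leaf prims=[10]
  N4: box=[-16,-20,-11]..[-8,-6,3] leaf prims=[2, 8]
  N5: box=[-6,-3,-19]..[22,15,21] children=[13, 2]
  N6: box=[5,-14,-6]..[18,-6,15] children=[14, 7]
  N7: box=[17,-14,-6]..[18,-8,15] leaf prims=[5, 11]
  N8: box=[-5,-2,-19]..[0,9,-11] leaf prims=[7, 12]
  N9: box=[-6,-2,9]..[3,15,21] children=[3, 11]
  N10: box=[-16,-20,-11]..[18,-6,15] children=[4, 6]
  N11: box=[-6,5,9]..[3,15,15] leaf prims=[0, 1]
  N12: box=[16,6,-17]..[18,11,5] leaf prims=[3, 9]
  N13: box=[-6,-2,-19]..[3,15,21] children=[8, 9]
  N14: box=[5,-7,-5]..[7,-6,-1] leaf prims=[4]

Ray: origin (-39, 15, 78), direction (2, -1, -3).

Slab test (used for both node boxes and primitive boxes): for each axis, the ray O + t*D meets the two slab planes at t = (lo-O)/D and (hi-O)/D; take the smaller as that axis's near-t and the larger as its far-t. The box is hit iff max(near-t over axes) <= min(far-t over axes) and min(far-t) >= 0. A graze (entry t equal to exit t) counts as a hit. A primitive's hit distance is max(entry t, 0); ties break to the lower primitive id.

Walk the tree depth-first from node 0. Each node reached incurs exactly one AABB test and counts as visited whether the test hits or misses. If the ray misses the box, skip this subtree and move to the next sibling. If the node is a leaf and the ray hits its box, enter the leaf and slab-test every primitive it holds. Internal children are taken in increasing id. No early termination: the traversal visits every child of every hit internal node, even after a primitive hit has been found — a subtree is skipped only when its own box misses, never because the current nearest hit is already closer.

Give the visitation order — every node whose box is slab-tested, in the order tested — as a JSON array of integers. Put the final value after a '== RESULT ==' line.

Walk:
N0 x:[23/2,61/2] y:[0,35] z:[19,97/3] -> hit [19,61/2], descend [5, 10]
  N5 x:[33/2,61/2] y:[0,18] z:[19,97/3] -> miss, prune
  N10 x:[23/2,57/2] y:[21,35] z:[21,89/3] -> hit [21,57/2], descend [4, 6]
    N4 x:[23/2,31/2] y:[21,35] z:[25,89/3] -> miss, prune
    N6 x:[22,57/2] y:[21,29] z:[21,28] -> hit [22,28], descend [7, 14]
      N7 x:[28,57/2] y:[23,29] z:[21,28] -> hit [28,28] leaf, test {P5(miss), P11@t=28}
      N14 x:[22,23] y:[21,22] z:[79/3,83/3] -> miss, prune

7 AABB tests over nodes [0, 5, 10, 4, 6, 7, 14]; 1 leaf entered; closest P11.

== RESULT ==
[0, 5, 10, 4, 6, 7, 14]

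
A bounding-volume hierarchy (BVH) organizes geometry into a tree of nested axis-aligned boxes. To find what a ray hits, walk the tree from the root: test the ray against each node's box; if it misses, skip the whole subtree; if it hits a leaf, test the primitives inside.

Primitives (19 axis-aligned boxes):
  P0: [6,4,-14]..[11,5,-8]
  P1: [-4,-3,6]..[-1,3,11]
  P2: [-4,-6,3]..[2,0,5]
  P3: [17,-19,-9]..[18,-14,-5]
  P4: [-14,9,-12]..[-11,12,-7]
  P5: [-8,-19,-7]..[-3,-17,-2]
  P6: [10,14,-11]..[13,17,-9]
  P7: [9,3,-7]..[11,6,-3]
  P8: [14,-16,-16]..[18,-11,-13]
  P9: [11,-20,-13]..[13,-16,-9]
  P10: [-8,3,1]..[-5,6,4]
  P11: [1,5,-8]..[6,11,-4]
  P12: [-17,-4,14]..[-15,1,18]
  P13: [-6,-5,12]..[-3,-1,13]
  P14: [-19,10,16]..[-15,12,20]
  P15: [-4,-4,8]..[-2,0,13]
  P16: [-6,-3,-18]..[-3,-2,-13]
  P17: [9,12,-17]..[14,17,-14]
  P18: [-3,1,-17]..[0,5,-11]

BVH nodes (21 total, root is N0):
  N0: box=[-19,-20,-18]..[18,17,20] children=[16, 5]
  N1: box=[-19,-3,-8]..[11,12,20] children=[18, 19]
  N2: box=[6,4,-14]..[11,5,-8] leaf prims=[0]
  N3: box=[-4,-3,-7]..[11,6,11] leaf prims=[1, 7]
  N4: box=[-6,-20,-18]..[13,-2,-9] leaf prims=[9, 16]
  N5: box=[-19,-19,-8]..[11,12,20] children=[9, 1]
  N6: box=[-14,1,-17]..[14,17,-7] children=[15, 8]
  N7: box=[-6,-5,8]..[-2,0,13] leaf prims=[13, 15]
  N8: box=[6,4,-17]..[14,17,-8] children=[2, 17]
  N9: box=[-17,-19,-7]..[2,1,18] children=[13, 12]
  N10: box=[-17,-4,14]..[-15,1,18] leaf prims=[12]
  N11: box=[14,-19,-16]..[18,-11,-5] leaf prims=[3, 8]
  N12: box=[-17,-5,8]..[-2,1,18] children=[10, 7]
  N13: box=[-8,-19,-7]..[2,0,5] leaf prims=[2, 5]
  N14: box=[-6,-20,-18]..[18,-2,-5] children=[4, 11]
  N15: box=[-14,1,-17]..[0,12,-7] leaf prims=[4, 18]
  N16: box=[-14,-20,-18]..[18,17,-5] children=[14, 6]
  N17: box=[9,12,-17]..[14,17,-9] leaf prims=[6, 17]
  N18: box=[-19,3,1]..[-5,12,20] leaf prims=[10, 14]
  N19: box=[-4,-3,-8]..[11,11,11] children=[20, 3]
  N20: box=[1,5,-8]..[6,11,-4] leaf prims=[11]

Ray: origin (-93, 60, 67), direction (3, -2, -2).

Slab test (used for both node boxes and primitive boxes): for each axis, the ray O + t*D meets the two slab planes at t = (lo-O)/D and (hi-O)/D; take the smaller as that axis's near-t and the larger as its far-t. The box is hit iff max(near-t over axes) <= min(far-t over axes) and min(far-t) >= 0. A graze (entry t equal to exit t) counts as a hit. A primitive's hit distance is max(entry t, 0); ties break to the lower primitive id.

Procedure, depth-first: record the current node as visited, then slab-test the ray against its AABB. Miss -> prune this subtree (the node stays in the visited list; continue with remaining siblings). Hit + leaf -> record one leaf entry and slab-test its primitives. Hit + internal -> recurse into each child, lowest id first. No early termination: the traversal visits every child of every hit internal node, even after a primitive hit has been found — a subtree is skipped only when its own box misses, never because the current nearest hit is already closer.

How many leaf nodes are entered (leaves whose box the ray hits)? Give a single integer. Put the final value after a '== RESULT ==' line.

Trace the traversal:
N0 x:[74/3,37] y:[43/2,40] z:[47/2,85/2] -> hit [74/3,37], descend [5, 16]
  N5 x:[74/3,104/3] y:[24,79/2] z:[47/2,75/2] -> hit [74/3,104/3], descend [1, 9]
    N1 x:[74/3,104/3] y:[24,63/2] z:[47/2,75/2] -> hit [74/3,63/2], descend [18, 19]
      N18 x:[74/3,88/3] y:[24,57/2] z:[47/2,33] -> hit [74/3,57/2] leaf, test {P10(miss), P14@t=74/3}
      N19 x:[89/3,104/3] y:[49/2,63/2] z:[28,75/2] -> hit [89/3,63/2], descend [3, 20]
        N3 x:[89/3,104/3] y:[27,63/2] z:[28,37] -> hit [89/3,63/2] leaf, test {P1@t=89/3, P7(miss)}
        N20 x:[94/3,33] y:[49/2,55/2] z:[71/2,75/2] -> miss, prune
    N9 x:[76/3,95/3] y:[59/2,79/2] z:[49/2,37] -> hit [59/2,95/3], descend [12, 13]
      N12 x:[76/3,91/3] y:[59/2,65/2] z:[49/2,59/2] -> hit [59/2,59/2], descend [7, 10]
        N7 x:[29,91/3] y:[30,65/2] z:[27,59/2] -> miss, prune
        N10 x:[76/3,26] y:[59/2,32] z:[49/2,53/2] -> miss, prune
      N13 x:[85/3,95/3] y:[30,79/2] z:[31,37] -> hit [31,95/3] leaf, test {P2@t=31, P5(miss)}
  N16 x:[79/3,37] y:[43/2,40] z:[36,85/2] -> hit [36,37], descend [6, 14]
    N6 x:[79/3,107/3] y:[43/2,59/2] z:[37,42] -> miss, prune
    N14 x:[29,37] y:[31,40] z:[36,85/2] -> hit [36,37], descend [4, 11]
      N4 x:[29,106/3] y:[31,40] z:[38,85/2] -> miss, prune
      N11 x:[107/3,37] y:[71/2,79/2] z:[36,83/2] -> hit [36,37] leaf, test {P3@t=37, P8(miss)}

order=[0, 5, 1, 18, 19, 3, 20, 9, 12, 7, 10, 13, 16, 6, 14, 4, 11]  |boxes|=17  |leaves|=4  hit=P14

== RESULT ==
4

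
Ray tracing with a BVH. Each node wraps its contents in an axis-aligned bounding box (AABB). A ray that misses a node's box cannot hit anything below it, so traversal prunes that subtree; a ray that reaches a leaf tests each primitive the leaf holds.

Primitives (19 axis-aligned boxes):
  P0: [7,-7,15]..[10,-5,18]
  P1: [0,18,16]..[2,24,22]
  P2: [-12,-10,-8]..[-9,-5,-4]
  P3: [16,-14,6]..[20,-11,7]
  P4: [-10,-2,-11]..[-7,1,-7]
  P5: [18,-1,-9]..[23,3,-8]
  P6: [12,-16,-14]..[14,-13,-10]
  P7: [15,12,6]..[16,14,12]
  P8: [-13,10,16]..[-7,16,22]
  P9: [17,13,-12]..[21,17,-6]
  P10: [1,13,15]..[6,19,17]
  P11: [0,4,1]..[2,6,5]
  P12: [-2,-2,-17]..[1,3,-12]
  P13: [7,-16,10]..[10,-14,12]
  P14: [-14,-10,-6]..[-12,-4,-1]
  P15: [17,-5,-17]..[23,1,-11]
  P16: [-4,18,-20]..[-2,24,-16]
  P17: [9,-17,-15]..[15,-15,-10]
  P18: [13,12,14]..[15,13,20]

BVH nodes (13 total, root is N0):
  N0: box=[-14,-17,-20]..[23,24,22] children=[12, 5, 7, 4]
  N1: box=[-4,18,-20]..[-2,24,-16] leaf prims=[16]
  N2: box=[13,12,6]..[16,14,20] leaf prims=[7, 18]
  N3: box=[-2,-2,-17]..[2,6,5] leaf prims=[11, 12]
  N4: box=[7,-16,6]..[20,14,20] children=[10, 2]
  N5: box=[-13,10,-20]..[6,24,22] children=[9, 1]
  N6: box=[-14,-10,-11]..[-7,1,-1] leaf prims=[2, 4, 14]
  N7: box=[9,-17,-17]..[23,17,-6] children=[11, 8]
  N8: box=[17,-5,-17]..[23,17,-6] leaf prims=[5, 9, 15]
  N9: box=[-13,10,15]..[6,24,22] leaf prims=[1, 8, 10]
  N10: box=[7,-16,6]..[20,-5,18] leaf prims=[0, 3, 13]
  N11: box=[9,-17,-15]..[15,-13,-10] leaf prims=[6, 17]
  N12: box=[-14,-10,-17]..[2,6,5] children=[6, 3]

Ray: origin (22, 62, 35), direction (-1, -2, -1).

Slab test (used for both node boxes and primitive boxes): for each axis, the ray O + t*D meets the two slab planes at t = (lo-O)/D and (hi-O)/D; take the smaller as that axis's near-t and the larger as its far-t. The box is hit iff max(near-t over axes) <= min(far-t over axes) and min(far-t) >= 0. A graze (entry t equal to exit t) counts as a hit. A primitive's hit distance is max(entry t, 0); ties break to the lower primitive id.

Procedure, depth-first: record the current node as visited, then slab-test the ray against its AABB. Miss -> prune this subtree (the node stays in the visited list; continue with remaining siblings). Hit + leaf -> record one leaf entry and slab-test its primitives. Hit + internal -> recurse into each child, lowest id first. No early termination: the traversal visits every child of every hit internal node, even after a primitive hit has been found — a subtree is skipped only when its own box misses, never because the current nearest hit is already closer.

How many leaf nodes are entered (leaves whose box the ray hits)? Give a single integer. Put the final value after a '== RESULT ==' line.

Trace the traversal:
N0 x:[-1,36] y:[19,79/2] z:[13,55] -> hit [19,36], descend [4, 5, 7, 12]
  N4 x:[2,15] y:[24,39] z:[15,29] -> miss, prune
  N5 x:[16,35] y:[19,26] z:[13,55] -> hit [19,26], descend [1, 9]
    N1 x:[24,26] y:[19,22] z:[51,55] -> miss, prune
    N9 x:[16,35] y:[19,26] z:[13,20] -> hit [19,20] leaf, test {P1(miss), P8(miss), P10(miss)}
  N7 x:[-1,13] y:[45/2,79/2] z:[41,52] -> miss, prune
  N12 x:[20,36] y:[28,36] z:[30,52] -> hit [30,36], descend [3, 6]
    N3 x:[20,24] y:[28,32] z:[30,52] -> miss, prune
    N6 x:[29,36] y:[61/2,36] z:[36,46] -> hit [36,36] leaf, test {P2(miss), P4(miss), P14@t=36}

order=[0, 4, 5, 1, 9, 7, 12, 3, 6]  |boxes|=9  |leaves|=2  hit=P14

== RESULT ==
2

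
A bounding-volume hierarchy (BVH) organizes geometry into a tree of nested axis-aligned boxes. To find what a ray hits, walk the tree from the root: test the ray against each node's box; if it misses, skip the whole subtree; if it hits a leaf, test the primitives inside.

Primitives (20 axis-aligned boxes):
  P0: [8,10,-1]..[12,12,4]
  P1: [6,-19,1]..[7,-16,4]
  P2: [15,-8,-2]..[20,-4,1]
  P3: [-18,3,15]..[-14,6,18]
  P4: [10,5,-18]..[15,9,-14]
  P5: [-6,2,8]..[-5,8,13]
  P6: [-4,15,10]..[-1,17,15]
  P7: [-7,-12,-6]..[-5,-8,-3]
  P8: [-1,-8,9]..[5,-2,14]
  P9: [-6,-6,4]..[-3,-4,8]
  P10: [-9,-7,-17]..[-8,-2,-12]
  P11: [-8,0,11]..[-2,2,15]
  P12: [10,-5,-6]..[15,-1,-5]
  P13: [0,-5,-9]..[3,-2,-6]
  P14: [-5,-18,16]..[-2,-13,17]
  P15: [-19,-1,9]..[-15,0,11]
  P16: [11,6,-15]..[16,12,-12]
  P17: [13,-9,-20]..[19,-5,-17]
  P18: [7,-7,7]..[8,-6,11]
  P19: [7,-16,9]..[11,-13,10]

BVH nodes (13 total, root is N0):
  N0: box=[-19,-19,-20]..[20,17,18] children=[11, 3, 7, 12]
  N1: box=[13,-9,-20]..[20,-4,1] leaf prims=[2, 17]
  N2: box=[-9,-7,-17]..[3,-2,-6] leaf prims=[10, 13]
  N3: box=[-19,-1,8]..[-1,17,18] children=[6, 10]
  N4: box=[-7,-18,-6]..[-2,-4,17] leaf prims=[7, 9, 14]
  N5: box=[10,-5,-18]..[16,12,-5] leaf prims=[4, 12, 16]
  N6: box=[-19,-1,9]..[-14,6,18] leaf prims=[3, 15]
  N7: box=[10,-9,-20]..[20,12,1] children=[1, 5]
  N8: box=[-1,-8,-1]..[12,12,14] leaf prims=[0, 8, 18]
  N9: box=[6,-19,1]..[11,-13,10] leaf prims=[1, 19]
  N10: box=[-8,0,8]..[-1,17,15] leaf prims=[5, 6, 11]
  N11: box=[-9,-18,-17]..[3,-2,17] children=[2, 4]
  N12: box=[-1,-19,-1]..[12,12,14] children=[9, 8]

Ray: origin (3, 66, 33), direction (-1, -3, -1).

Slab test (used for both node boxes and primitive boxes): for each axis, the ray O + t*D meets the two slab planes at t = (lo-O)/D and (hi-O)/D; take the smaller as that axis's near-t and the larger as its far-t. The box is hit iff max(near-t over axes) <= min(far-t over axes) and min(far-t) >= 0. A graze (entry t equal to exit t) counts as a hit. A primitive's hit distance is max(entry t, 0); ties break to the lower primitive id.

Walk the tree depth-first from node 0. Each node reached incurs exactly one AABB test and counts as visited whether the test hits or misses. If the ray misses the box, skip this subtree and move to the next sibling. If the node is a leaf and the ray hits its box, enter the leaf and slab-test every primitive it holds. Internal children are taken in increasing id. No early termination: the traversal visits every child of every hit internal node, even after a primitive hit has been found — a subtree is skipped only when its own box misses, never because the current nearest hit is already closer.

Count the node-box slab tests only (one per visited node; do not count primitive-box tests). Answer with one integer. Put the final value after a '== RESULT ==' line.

Trace the traversal:
N0 x:[-17,22] y:[49/3,85/3] z:[15,53] -> hit [49/3,22], descend [3, 7, 11, 12]
  N3 x:[4,22] y:[49/3,67/3] z:[15,25] -> hit [49/3,22], descend [6, 10]
    N6 x:[17,22] y:[20,67/3] z:[15,24] -> hit [20,22] leaf, test {P3(miss), P15@t=22}
    N10 x:[4,11] y:[49/3,22] z:[18,25] -> miss, prune
  N7 x:[-17,-7] y:[18,25] z:[32,53] -> miss, prune
  N11 x:[0,12] y:[68/3,28] z:[16,50] -> miss, prune
  N12 x:[-9,4] y:[18,85/3] z:[19,34] -> miss, prune

7 AABB tests over nodes [0, 3, 6, 10, 7, 11, 12]; 1 leaf entered; closest P15.

== RESULT ==
7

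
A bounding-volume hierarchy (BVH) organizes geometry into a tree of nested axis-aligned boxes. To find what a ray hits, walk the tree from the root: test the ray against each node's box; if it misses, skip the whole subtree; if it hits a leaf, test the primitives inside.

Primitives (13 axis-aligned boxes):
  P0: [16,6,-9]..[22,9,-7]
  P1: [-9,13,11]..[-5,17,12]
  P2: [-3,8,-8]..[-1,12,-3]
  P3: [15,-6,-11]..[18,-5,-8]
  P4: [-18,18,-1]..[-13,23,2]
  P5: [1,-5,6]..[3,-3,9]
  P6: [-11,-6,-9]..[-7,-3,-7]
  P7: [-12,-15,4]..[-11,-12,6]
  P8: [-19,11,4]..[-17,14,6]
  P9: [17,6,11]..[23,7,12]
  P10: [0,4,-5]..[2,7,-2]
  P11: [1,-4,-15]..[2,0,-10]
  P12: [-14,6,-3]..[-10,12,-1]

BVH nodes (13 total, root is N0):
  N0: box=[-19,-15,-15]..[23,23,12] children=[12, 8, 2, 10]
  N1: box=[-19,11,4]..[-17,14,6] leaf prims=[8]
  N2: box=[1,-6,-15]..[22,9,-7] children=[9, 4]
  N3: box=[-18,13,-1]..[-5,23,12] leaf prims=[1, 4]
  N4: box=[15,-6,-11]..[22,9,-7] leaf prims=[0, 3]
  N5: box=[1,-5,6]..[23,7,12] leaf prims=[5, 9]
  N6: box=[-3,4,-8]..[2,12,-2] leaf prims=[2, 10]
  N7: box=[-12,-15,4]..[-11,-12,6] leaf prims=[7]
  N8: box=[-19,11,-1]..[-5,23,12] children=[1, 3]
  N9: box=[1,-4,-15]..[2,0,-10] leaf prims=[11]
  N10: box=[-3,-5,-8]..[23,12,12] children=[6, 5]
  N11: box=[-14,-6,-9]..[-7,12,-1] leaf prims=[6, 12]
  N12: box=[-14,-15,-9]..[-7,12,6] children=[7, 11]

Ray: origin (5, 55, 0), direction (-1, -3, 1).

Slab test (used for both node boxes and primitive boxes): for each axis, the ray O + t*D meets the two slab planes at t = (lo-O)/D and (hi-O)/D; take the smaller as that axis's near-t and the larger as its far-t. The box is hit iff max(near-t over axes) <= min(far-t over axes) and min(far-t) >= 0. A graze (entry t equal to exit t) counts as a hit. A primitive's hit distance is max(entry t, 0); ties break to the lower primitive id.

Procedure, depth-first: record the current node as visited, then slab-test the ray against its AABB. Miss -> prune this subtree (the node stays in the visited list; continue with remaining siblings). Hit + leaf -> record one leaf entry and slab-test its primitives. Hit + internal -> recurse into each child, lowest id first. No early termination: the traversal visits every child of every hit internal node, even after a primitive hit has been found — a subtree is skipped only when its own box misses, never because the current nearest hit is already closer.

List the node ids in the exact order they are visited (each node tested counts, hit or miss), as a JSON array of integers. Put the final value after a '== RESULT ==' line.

Walk:
N0 x:[-18,24] y:[32/3,70/3] z:[-15,12] -> hit [32/3,12], descend [2, 8, 10, 12]
  N2 x:[-17,4] y:[46/3,61/3] z:[-15,-7] -> miss, prune
  N8 x:[10,24] y:[32/3,44/3] z:[-1,12] -> hit [32/3,12], descend [1, 3]
    N1 x:[22,24] y:[41/3,44/3] z:[4,6] -> miss, prune
    N3 x:[10,23] y:[32/3,14] z:[-1,12] -> hit [32/3,12] leaf, test {P1(miss), P4(miss)}
  N10 x:[-18,8] y:[43/3,20] z:[-8,12] -> miss, prune
  N12 x:[12,19] y:[43/3,70/3] z:[-9,6] -> miss, prune

Visited [0, 2, 8, 1, 3, 10, 12]. Tests: 7 box, 1 leaf. Nearest: miss.

== RESULT ==
[0, 2, 8, 1, 3, 10, 12]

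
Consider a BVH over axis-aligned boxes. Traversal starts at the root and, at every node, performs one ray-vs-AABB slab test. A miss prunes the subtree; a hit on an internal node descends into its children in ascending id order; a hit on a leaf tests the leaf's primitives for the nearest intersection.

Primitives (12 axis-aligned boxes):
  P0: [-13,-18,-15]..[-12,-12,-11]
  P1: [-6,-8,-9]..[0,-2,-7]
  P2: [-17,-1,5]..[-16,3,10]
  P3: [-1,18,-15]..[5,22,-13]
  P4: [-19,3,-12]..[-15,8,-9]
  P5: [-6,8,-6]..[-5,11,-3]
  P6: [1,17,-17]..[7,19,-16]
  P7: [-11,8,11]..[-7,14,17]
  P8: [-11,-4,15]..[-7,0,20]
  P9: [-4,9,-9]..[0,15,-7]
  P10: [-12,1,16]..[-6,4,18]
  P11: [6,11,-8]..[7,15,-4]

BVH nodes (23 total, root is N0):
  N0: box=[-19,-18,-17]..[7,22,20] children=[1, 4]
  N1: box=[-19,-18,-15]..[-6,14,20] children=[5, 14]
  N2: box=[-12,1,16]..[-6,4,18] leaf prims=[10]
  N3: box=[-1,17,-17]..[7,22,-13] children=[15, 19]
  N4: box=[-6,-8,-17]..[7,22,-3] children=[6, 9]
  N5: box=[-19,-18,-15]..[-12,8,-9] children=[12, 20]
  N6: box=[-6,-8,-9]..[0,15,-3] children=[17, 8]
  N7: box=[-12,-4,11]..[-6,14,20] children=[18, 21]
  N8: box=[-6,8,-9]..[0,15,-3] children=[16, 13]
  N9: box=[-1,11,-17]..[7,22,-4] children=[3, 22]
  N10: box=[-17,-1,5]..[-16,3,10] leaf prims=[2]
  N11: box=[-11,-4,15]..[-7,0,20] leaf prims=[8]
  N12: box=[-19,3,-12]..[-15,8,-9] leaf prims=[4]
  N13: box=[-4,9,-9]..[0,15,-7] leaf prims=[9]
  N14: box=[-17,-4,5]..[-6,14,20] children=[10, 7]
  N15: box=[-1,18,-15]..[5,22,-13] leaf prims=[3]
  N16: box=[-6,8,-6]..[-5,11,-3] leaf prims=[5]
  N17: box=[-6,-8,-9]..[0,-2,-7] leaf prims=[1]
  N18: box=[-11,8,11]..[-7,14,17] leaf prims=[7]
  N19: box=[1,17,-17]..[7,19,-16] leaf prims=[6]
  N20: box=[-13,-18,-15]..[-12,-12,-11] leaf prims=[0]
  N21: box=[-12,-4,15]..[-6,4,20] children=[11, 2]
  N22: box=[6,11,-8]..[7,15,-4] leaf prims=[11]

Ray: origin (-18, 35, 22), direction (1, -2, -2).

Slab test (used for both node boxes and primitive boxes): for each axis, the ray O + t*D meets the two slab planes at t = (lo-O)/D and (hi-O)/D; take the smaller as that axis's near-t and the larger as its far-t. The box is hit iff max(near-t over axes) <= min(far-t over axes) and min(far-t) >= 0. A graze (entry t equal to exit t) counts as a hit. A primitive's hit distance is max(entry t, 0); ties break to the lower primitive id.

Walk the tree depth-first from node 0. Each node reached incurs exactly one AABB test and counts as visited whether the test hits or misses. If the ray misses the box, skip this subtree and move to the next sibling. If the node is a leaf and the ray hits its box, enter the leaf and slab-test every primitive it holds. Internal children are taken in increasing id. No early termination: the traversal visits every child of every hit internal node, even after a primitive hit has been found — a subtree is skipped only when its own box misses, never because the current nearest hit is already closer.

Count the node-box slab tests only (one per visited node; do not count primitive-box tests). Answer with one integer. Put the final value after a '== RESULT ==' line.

Traverse from the root:
N0 x:[-1,25] y:[13/2,53/2] z:[1,39/2] -> hit [13/2,39/2], descend [1, 4]
  N1 x:[-1,12] y:[21/2,53/2] z:[1,37/2] -> hit [21/2,12], descend [5, 14]
    N5 x:[-1,6] y:[27/2,53/2] z:[31/2,37/2] -> miss, prune
    N14 x:[1,12] y:[21/2,39/2] z:[1,17/2] -> miss, prune
  N4 x:[12,25] y:[13/2,43/2] z:[25/2,39/2] -> hit [25/2,39/2], descend [6, 9]
    N6 x:[12,18] y:[10,43/2] z:[25/2,31/2] -> hit [25/2,31/2], descend [8, 17]
      N8 x:[12,18] y:[10,27/2] z:[25/2,31/2] -> hit [25/2,27/2], descend [13, 16]
        N13 x:[14,18] y:[10,13] z:[29/2,31/2] -> miss, prune
        N16 x:[12,13] y:[12,27/2] z:[25/2,14] -> hit [25/2,13] leaf, test {P5@t=25/2}
      N17 x:[12,18] y:[37/2,43/2] z:[29/2,31/2] -> miss, prune
    N9 x:[17,25] y:[13/2,12] z:[13,39/2] -> miss, prune

Visited [0, 1, 5, 14, 4, 6, 8, 13, 16, 17, 9]. Tests: 11 box, 1 leaf. Nearest: P5.

== RESULT ==
11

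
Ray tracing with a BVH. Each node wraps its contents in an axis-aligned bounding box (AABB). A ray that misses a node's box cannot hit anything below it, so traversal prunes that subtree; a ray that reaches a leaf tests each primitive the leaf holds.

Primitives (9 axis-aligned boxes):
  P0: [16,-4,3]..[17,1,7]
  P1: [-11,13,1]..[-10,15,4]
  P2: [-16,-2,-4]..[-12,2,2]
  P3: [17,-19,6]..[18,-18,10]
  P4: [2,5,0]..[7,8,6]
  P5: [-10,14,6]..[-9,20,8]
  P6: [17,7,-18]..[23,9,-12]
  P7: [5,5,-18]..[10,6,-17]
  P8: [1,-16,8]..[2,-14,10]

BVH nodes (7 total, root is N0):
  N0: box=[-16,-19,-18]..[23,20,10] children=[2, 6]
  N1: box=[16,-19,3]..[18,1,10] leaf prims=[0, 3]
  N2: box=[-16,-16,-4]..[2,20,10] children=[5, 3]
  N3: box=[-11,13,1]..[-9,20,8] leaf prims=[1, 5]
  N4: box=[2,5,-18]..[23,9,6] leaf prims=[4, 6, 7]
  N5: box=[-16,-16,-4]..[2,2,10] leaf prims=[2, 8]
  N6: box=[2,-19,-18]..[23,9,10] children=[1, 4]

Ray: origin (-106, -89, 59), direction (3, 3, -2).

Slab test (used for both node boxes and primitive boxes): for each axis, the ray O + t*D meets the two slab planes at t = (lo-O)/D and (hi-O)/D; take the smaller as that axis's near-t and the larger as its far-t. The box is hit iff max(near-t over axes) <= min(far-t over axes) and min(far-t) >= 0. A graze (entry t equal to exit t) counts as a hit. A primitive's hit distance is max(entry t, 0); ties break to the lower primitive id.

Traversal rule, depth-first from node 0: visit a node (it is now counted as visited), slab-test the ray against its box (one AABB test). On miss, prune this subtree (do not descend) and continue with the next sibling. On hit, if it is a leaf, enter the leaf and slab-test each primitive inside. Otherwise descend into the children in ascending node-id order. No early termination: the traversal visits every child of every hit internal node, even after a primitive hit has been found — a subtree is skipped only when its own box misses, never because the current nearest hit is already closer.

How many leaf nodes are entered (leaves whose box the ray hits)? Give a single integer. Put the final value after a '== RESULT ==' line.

Trace the traversal:
N0 x:[30,43] y:[70/3,109/3] z:[49/2,77/2] -> hit [30,109/3], descend [2, 6]
  N2 x:[30,36] y:[73/3,109/3] z:[49/2,63/2] -> hit [30,63/2], descend [3, 5]
    N3 x:[95/3,97/3] y:[34,109/3] z:[51/2,29] -> miss, prune
    N5 x:[30,36] y:[73/3,91/3] z:[49/2,63/2] -> hit [30,91/3] leaf, test {P2@t=30, P8(miss)}
  N6 x:[36,43] y:[70/3,98/3] z:[49/2,77/2] -> miss, prune

Summary -> nodes [0, 2, 3, 5, 6]; box-tests=5; leaf-entries=1; first=P2

== RESULT ==
1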